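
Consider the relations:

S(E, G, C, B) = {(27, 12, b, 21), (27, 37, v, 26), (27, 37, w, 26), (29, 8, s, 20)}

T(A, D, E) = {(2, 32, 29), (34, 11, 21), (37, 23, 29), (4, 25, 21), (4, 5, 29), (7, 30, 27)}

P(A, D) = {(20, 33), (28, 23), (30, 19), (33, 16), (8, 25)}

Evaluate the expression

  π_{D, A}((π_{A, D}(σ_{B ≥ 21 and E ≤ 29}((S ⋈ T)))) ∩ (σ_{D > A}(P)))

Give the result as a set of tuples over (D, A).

{}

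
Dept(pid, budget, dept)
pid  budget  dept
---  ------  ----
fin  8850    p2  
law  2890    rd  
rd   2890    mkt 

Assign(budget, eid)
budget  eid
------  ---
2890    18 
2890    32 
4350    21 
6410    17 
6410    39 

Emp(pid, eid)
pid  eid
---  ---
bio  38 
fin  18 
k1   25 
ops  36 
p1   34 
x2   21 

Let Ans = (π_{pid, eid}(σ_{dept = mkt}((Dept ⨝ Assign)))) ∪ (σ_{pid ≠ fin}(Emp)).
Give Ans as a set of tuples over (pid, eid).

{(bio, 38), (k1, 25), (ops, 36), (p1, 34), (rd, 18), (rd, 32), (x2, 21)}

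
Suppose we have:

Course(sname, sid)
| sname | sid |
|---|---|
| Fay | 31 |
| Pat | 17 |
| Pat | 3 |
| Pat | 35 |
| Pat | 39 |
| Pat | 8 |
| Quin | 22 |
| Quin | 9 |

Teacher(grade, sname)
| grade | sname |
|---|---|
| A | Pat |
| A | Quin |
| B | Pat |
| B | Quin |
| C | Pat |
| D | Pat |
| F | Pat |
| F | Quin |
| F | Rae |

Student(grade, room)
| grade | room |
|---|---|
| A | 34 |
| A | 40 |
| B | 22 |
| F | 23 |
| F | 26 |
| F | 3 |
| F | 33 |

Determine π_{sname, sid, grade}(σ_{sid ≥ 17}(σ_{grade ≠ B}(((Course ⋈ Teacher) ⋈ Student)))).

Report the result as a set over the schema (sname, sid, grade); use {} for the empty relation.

{(Pat, 17, A), (Pat, 17, F), (Pat, 35, A), (Pat, 35, F), (Pat, 39, A), (Pat, 39, F), (Quin, 22, A), (Quin, 22, F)}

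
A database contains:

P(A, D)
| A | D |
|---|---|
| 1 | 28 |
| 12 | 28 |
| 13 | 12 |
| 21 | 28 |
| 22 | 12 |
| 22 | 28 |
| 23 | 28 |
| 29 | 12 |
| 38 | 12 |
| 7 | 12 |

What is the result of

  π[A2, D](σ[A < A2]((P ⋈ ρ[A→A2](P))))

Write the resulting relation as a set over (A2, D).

ρ[A→A2]: schema becomes (A2, D); tuples unchanged.
P ⋈ ρ[A→A2](P) (natural join on D): {(1, 28, 1), (1, 28, 12), (1, 28, 21), (1, 28, 22), (1, 28, 23), (12, 28, 1), (12, 28, 12), (12, 28, 21), (12, 28, 22), (12, 28, 23), (13, 12, 13), (13, 12, 22), (13, 12, 29), (13, 12, 38), (13, 12, 7), (21, 28, 1), (21, 28, 12), (21, 28, 21), (21, 28, 22), (21, 28, 23), (22, 12, 13), (22, 12, 22), (22, 12, 29), (22, 12, 38), (22, 12, 7), (22, 28, 1), (22, 28, 12), (22, 28, 21), (22, 28, 22), (22, 28, 23), (23, 28, 1), (23, 28, 12), (23, 28, 21), (23, 28, 22), (23, 28, 23), (29, 12, 13), (29, 12, 22), (29, 12, 29), (29, 12, 38), (29, 12, 7), (38, 12, 13), (38, 12, 22), (38, 12, 29), (38, 12, 38), (38, 12, 7), (7, 12, 13), (7, 12, 22), (7, 12, 29), (7, 12, 38), (7, 12, 7)}
Selection A < A2: {(1, 28, 12), (1, 28, 21), (1, 28, 22), (1, 28, 23), (12, 28, 21), (12, 28, 22), (12, 28, 23), (13, 12, 22), (13, 12, 29), (13, 12, 38), (21, 28, 22), (21, 28, 23), (22, 12, 29), (22, 12, 38), (22, 28, 23), (29, 12, 38), (7, 12, 13), (7, 12, 22), (7, 12, 29), (7, 12, 38)}
π[A2, D]: project onto (A2, D) (12 duplicate(s) eliminated) → {(12, 28), (13, 12), (21, 28), (22, 12), (22, 28), (23, 28), (29, 12), (38, 12)}

{(12, 28), (13, 12), (21, 28), (22, 12), (22, 28), (23, 28), (29, 12), (38, 12)}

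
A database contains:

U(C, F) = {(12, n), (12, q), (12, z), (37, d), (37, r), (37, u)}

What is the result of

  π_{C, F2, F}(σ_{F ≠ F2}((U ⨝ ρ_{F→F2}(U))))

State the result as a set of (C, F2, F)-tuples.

ρ[F→F2]: schema becomes (C, F2); tuples unchanged.
Natural join on C: {(12, n, n), (12, n, q), (12, n, z), (12, q, n), (12, q, q), (12, q, z), (12, z, n), (12, z, q), (12, z, z), (37, d, d), (37, d, r), (37, d, u), (37, r, d), (37, r, r), (37, r, u), (37, u, d), (37, u, r), (37, u, u)}
Selection F ≠ F2: {(12, n, q), (12, n, z), (12, q, n), (12, q, z), (12, z, n), (12, z, q), (37, d, r), (37, d, u), (37, r, d), (37, r, u), (37, u, d), (37, u, r)}
Keep only column(s) C, F2, F: {(12, n, q), (12, n, z), (12, q, n), (12, q, z), (12, z, n), (12, z, q), (37, d, r), (37, d, u), (37, r, d), (37, r, u), (37, u, d), (37, u, r)}

{(12, n, q), (12, n, z), (12, q, n), (12, q, z), (12, z, n), (12, z, q), (37, d, r), (37, d, u), (37, r, d), (37, r, u), (37, u, d), (37, u, r)}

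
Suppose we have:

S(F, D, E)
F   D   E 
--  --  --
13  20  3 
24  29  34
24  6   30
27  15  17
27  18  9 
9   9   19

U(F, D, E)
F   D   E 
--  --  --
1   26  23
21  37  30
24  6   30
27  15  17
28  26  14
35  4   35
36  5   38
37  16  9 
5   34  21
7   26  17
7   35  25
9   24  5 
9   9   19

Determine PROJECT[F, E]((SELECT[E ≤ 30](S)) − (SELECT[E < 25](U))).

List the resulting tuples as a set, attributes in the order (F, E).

Apply σ_{E ≤ 30}; surviving tuples: {(13, 20, 3), (24, 6, 30), (27, 15, 17), (27, 18, 9), (9, 9, 19)}
Apply σ_{E < 25}; surviving tuples: {(1, 26, 23), (27, 15, 17), (28, 26, 14), (37, 16, 9), (5, 34, 21), (7, 26, 17), (9, 24, 5), (9, 9, 19)}
Taking the difference: {(13, 20, 3), (24, 6, 30), (27, 18, 9)}
π_{F, E} gives {(13, 3), (24, 30), (27, 9)}.

{(13, 3), (24, 30), (27, 9)}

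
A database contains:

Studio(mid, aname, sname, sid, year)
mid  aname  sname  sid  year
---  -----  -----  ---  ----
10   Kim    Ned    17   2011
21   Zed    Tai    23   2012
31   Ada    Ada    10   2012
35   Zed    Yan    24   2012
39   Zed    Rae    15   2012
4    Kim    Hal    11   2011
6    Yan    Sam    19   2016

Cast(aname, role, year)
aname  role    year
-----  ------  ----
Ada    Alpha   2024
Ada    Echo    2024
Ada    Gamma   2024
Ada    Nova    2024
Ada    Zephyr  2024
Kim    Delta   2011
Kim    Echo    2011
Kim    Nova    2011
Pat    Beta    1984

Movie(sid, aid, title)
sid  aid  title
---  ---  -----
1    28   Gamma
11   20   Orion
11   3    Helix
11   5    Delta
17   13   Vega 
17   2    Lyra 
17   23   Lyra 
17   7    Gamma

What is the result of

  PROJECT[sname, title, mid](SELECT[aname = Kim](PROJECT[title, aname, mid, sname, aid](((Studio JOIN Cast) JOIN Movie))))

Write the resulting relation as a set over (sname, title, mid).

{(Hal, Delta, 4), (Hal, Helix, 4), (Hal, Orion, 4), (Ned, Gamma, 10), (Ned, Lyra, 10), (Ned, Vega, 10)}

Joining Studio and Cast on aname, year yields {(10, Kim, Ned, 17, 2011, Delta), (10, Kim, Ned, 17, 2011, Echo), (10, Kim, Ned, 17, 2011, Nova), (4, Kim, Hal, 11, 2011, Delta), (4, Kim, Hal, 11, 2011, Echo), (4, Kim, Hal, 11, 2011, Nova)}.
Joining (Studio JOIN Cast) and Movie on sid yields {(10, Kim, Ned, 17, 2011, Delta, 13, Vega), (10, Kim, Ned, 17, 2011, Delta, 2, Lyra), (10, Kim, Ned, 17, 2011, Delta, 23, Lyra), (10, Kim, Ned, 17, 2011, Delta, 7, Gamma), (10, Kim, Ned, 17, 2011, Echo, 13, Vega), (10, Kim, Ned, 17, 2011, Echo, 2, Lyra), (10, Kim, Ned, 17, 2011, Echo, 23, Lyra), (10, Kim, Ned, 17, 2011, Echo, 7, Gamma), (10, Kim, Ned, 17, 2011, Nova, 13, Vega), (10, Kim, Ned, 17, 2011, Nova, 2, Lyra), (10, Kim, Ned, 17, 2011, Nova, 23, Lyra), (10, Kim, Ned, 17, 2011, Nova, 7, Gamma), (4, Kim, Hal, 11, 2011, Delta, 20, Orion), (4, Kim, Hal, 11, 2011, Delta, 3, Helix), (4, Kim, Hal, 11, 2011, Delta, 5, Delta), (4, Kim, Hal, 11, 2011, Echo, 20, Orion), (4, Kim, Hal, 11, 2011, Echo, 3, Helix), (4, Kim, Hal, 11, 2011, Echo, 5, Delta), (4, Kim, Hal, 11, 2011, Nova, 20, Orion), (4, Kim, Hal, 11, 2011, Nova, 3, Helix), (4, Kim, Hal, 11, 2011, Nova, 5, Delta)}.
π[title, aname, mid, sname, aid]: project onto (title, aname, mid, sname, aid) (14 duplicate(s) eliminated) → {(Delta, Kim, 4, Hal, 5), (Gamma, Kim, 10, Ned, 7), (Helix, Kim, 4, Hal, 3), (Lyra, Kim, 10, Ned, 2), (Lyra, Kim, 10, Ned, 23), (Orion, Kim, 4, Hal, 20), (Vega, Kim, 10, Ned, 13)}
Filtering on aname = Kim leaves {(Delta, Kim, 4, Hal, 5), (Gamma, Kim, 10, Ned, 7), (Helix, Kim, 4, Hal, 3), (Lyra, Kim, 10, Ned, 2), (Lyra, Kim, 10, Ned, 23), (Orion, Kim, 4, Hal, 20), (Vega, Kim, 10, Ned, 13)}.
π[sname, title, mid]: project onto (sname, title, mid) (1 duplicate(s) eliminated) → {(Hal, Delta, 4), (Hal, Helix, 4), (Hal, Orion, 4), (Ned, Gamma, 10), (Ned, Lyra, 10), (Ned, Vega, 10)}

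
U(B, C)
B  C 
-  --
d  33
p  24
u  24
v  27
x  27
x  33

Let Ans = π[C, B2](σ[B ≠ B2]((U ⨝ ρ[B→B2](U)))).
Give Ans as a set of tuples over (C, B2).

{(24, p), (24, u), (27, v), (27, x), (33, d), (33, x)}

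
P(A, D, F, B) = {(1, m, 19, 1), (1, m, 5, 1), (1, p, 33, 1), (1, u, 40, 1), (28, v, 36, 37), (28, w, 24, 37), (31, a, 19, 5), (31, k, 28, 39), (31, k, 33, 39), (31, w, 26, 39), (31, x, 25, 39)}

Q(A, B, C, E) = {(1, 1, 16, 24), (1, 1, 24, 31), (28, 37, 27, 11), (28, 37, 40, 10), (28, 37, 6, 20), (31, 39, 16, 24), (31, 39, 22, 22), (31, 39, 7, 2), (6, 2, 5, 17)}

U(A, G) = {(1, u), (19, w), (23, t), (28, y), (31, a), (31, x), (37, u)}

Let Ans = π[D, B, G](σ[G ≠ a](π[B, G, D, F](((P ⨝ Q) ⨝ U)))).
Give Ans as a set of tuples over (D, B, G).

Natural join on A, B: {(1, m, 19, 1, 16, 24), (1, m, 19, 1, 24, 31), (1, m, 5, 1, 16, 24), (1, m, 5, 1, 24, 31), (1, p, 33, 1, 16, 24), (1, p, 33, 1, 24, 31), (1, u, 40, 1, 16, 24), (1, u, 40, 1, 24, 31), (28, v, 36, 37, 27, 11), (28, v, 36, 37, 40, 10), (28, v, 36, 37, 6, 20), (28, w, 24, 37, 27, 11), (28, w, 24, 37, 40, 10), (28, w, 24, 37, 6, 20), (31, k, 28, 39, 16, 24), (31, k, 28, 39, 22, 22), (31, k, 28, 39, 7, 2), (31, k, 33, 39, 16, 24), (31, k, 33, 39, 22, 22), (31, k, 33, 39, 7, 2), (31, w, 26, 39, 16, 24), (31, w, 26, 39, 22, 22), (31, w, 26, 39, 7, 2), (31, x, 25, 39, 16, 24), (31, x, 25, 39, 22, 22), (31, x, 25, 39, 7, 2)}
Natural join on A: {(1, m, 19, 1, 16, 24, u), (1, m, 19, 1, 24, 31, u), (1, m, 5, 1, 16, 24, u), (1, m, 5, 1, 24, 31, u), (1, p, 33, 1, 16, 24, u), (1, p, 33, 1, 24, 31, u), (1, u, 40, 1, 16, 24, u), (1, u, 40, 1, 24, 31, u), (28, v, 36, 37, 27, 11, y), (28, v, 36, 37, 40, 10, y), (28, v, 36, 37, 6, 20, y), (28, w, 24, 37, 27, 11, y), (28, w, 24, 37, 40, 10, y), (28, w, 24, 37, 6, 20, y), (31, k, 28, 39, 16, 24, a), (31, k, 28, 39, 16, 24, x), (31, k, 28, 39, 22, 22, a), (31, k, 28, 39, 22, 22, x), (31, k, 28, 39, 7, 2, a), (31, k, 28, 39, 7, 2, x), (31, k, 33, 39, 16, 24, a), (31, k, 33, 39, 16, 24, x), (31, k, 33, 39, 22, 22, a), (31, k, 33, 39, 22, 22, x), (31, k, 33, 39, 7, 2, a), (31, k, 33, 39, 7, 2, x), (31, w, 26, 39, 16, 24, a), (31, w, 26, 39, 16, 24, x), (31, w, 26, 39, 22, 22, a), (31, w, 26, 39, 22, 22, x), (31, w, 26, 39, 7, 2, a), (31, w, 26, 39, 7, 2, x), (31, x, 25, 39, 16, 24, a), (31, x, 25, 39, 16, 24, x), (31, x, 25, 39, 22, 22, a), (31, x, 25, 39, 22, 22, x), (31, x, 25, 39, 7, 2, a), (31, x, 25, 39, 7, 2, x)}
Keep only column(s) B, G, D, F (24 duplicate(s) eliminated): {(1, u, m, 19), (1, u, m, 5), (1, u, p, 33), (1, u, u, 40), (37, y, v, 36), (37, y, w, 24), (39, a, k, 28), (39, a, k, 33), (39, a, w, 26), (39, a, x, 25), (39, x, k, 28), (39, x, k, 33), (39, x, w, 26), (39, x, x, 25)}
Filtering on G ≠ a leaves {(1, u, m, 19), (1, u, m, 5), (1, u, p, 33), (1, u, u, 40), (37, y, v, 36), (37, y, w, 24), (39, x, k, 28), (39, x, k, 33), (39, x, w, 26), (39, x, x, 25)}.
Keep only column(s) D, B, G (2 duplicate(s) eliminated): {(k, 39, x), (m, 1, u), (p, 1, u), (u, 1, u), (v, 37, y), (w, 37, y), (w, 39, x), (x, 39, x)}

{(k, 39, x), (m, 1, u), (p, 1, u), (u, 1, u), (v, 37, y), (w, 37, y), (w, 39, x), (x, 39, x)}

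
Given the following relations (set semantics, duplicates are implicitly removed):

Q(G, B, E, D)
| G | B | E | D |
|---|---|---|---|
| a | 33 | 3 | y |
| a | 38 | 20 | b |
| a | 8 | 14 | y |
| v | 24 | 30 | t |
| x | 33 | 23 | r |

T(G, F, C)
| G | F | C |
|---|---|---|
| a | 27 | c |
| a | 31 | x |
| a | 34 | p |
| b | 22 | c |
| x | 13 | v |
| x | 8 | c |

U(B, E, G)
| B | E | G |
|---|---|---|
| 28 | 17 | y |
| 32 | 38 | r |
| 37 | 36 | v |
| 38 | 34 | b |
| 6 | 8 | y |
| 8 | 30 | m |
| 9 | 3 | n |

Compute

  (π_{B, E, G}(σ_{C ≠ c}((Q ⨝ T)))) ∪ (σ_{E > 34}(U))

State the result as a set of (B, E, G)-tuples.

Natural join on G: {(a, 33, 3, y, 27, c), (a, 33, 3, y, 31, x), (a, 33, 3, y, 34, p), (a, 38, 20, b, 27, c), (a, 38, 20, b, 31, x), (a, 38, 20, b, 34, p), (a, 8, 14, y, 27, c), (a, 8, 14, y, 31, x), (a, 8, 14, y, 34, p), (x, 33, 23, r, 13, v), (x, 33, 23, r, 8, c)}
σ[C ≠ c]: keep tuples satisfying C ≠ c → {(a, 33, 3, y, 31, x), (a, 33, 3, y, 34, p), (a, 38, 20, b, 31, x), (a, 38, 20, b, 34, p), (a, 8, 14, y, 31, x), (a, 8, 14, y, 34, p), (x, 33, 23, r, 13, v)}
Keep only column(s) B, E, G (3 duplicate(s) eliminated): {(33, 23, x), (33, 3, a), (38, 20, a), (8, 14, a)}
σ[E > 34]: keep tuples satisfying E > 34 → {(32, 38, r), (37, 36, v)}
Union: {(33, 23, x), (33, 3, a), (38, 20, a), (8, 14, a)} with {(32, 38, r), (37, 36, v)} → {(32, 38, r), (33, 23, x), (33, 3, a), (37, 36, v), (38, 20, a), (8, 14, a)}

{(32, 38, r), (33, 23, x), (33, 3, a), (37, 36, v), (38, 20, a), (8, 14, a)}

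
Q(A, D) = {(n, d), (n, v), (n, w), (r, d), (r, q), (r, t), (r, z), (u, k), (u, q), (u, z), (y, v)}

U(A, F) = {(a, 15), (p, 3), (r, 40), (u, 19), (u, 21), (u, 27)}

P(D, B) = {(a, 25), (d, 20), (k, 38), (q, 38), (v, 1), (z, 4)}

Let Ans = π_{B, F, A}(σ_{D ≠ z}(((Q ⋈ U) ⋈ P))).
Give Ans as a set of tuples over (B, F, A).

Q ⋈ U (natural join on A): {(r, d, 40), (r, q, 40), (r, t, 40), (r, z, 40), (u, k, 19), (u, k, 21), (u, k, 27), (u, q, 19), (u, q, 21), (u, q, 27), (u, z, 19), (u, z, 21), (u, z, 27)}
(Q ⋈ U) ⋈ P (natural join on D): {(r, d, 40, 20), (r, q, 40, 38), (r, z, 40, 4), (u, k, 19, 38), (u, k, 21, 38), (u, k, 27, 38), (u, q, 19, 38), (u, q, 21, 38), (u, q, 27, 38), (u, z, 19, 4), (u, z, 21, 4), (u, z, 27, 4)}
Apply σ_{D ≠ z}; surviving tuples: {(r, d, 40, 20), (r, q, 40, 38), (u, k, 19, 38), (u, k, 21, 38), (u, k, 27, 38), (u, q, 19, 38), (u, q, 21, 38), (u, q, 27, 38)}
Projecting to B, F, A (3 duplicate(s) eliminated): {(20, 40, r), (38, 19, u), (38, 21, u), (38, 27, u), (38, 40, r)}

{(20, 40, r), (38, 19, u), (38, 21, u), (38, 27, u), (38, 40, r)}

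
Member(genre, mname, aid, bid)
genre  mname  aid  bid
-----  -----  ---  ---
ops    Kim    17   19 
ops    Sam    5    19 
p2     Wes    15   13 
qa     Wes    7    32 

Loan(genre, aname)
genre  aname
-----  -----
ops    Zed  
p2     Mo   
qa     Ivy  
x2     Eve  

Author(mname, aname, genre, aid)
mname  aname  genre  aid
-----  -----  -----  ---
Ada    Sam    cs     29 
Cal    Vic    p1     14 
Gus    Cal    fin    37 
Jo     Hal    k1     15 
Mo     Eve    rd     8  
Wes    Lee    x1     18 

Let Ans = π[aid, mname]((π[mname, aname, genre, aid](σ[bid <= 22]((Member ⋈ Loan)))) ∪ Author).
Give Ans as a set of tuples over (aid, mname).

Joining Member and Loan on genre yields {(ops, Kim, 17, 19, Zed), (ops, Sam, 5, 19, Zed), (p2, Wes, 15, 13, Mo), (qa, Wes, 7, 32, Ivy)}.
σ[bid <= 22]: keep tuples satisfying bid <= 22 → {(ops, Kim, 17, 19, Zed), (ops, Sam, 5, 19, Zed), (p2, Wes, 15, 13, Mo)}
π_{mname, aname, genre, aid} gives {(Kim, Zed, ops, 17), (Sam, Zed, ops, 5), (Wes, Mo, p2, 15)}.
Union: {(Kim, Zed, ops, 17), (Sam, Zed, ops, 5), (Wes, Mo, p2, 15)} with {(Ada, Sam, cs, 29), (Cal, Vic, p1, 14), (Gus, Cal, fin, 37), (Jo, Hal, k1, 15), (Mo, Eve, rd, 8), (Wes, Lee, x1, 18)} → {(Ada, Sam, cs, 29), (Cal, Vic, p1, 14), (Gus, Cal, fin, 37), (Jo, Hal, k1, 15), (Kim, Zed, ops, 17), (Mo, Eve, rd, 8), (Sam, Zed, ops, 5), (Wes, Lee, x1, 18), (Wes, Mo, p2, 15)}
π_{aid, mname} gives {(14, Cal), (15, Jo), (15, Wes), (17, Kim), (18, Wes), (29, Ada), (37, Gus), (5, Sam), (8, Mo)}.

{(14, Cal), (15, Jo), (15, Wes), (17, Kim), (18, Wes), (29, Ada), (37, Gus), (5, Sam), (8, Mo)}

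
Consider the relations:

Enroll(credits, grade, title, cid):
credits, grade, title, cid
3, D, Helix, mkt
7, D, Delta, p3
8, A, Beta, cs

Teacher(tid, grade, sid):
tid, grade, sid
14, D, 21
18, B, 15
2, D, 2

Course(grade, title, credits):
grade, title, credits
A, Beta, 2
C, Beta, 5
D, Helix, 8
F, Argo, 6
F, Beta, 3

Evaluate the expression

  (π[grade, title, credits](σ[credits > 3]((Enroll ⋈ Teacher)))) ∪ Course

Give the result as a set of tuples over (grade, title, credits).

{(A, Beta, 2), (C, Beta, 5), (D, Delta, 7), (D, Helix, 8), (F, Argo, 6), (F, Beta, 3)}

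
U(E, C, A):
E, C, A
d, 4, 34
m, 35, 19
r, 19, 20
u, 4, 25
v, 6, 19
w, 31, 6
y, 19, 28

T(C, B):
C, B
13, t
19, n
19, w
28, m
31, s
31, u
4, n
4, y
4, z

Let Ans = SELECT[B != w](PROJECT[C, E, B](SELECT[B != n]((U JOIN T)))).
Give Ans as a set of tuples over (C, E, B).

{(31, w, s), (31, w, u), (4, d, y), (4, d, z), (4, u, y), (4, u, z)}

Joining U and T on C yields {(d, 4, 34, n), (d, 4, 34, y), (d, 4, 34, z), (r, 19, 20, n), (r, 19, 20, w), (u, 4, 25, n), (u, 4, 25, y), (u, 4, 25, z), (w, 31, 6, s), (w, 31, 6, u), (y, 19, 28, n), (y, 19, 28, w)}.
Apply σ_{B != n}; surviving tuples: {(d, 4, 34, y), (d, 4, 34, z), (r, 19, 20, w), (u, 4, 25, y), (u, 4, 25, z), (w, 31, 6, s), (w, 31, 6, u), (y, 19, 28, w)}
π_{C, E, B} gives {(19, r, w), (19, y, w), (31, w, s), (31, w, u), (4, d, y), (4, d, z), (4, u, y), (4, u, z)}.
Apply σ_{B != w}; surviving tuples: {(31, w, s), (31, w, u), (4, d, y), (4, d, z), (4, u, y), (4, u, z)}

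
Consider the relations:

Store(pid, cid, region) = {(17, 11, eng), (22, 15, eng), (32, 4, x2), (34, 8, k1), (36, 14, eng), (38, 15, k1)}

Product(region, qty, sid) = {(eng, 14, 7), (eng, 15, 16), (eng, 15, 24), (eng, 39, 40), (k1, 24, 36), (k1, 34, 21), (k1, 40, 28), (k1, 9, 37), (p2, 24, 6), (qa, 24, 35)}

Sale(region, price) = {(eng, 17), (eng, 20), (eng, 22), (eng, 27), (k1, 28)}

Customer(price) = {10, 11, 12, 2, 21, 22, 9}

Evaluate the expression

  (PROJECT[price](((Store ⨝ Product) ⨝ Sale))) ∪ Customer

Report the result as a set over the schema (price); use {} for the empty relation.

Joining Store and Product on region yields {(17, 11, eng, 14, 7), (17, 11, eng, 15, 16), (17, 11, eng, 15, 24), (17, 11, eng, 39, 40), (22, 15, eng, 14, 7), (22, 15, eng, 15, 16), (22, 15, eng, 15, 24), (22, 15, eng, 39, 40), (34, 8, k1, 24, 36), (34, 8, k1, 34, 21), (34, 8, k1, 40, 28), (34, 8, k1, 9, 37), (36, 14, eng, 14, 7), (36, 14, eng, 15, 16), (36, 14, eng, 15, 24), (36, 14, eng, 39, 40), (38, 15, k1, 24, 36), (38, 15, k1, 34, 21), (38, 15, k1, 40, 28), (38, 15, k1, 9, 37)}.
Joining (Store ⨝ Product) and Sale on region yields {(17, 11, eng, 14, 7, 17), (17, 11, eng, 14, 7, 20), (17, 11, eng, 14, 7, 22), (17, 11, eng, 14, 7, 27), (17, 11, eng, 15, 16, 17), (17, 11, eng, 15, 16, 20), (17, 11, eng, 15, 16, 22), (17, 11, eng, 15, 16, 27), (17, 11, eng, 15, 24, 17), (17, 11, eng, 15, 24, 20), (17, 11, eng, 15, 24, 22), (17, 11, eng, 15, 24, 27), (17, 11, eng, 39, 40, 17), (17, 11, eng, 39, 40, 20), (17, 11, eng, 39, 40, 22), (17, 11, eng, 39, 40, 27), (22, 15, eng, 14, 7, 17), (22, 15, eng, 14, 7, 20), (22, 15, eng, 14, 7, 22), (22, 15, eng, 14, 7, 27), (22, 15, eng, 15, 16, 17), (22, 15, eng, 15, 16, 20), (22, 15, eng, 15, 16, 22), (22, 15, eng, 15, 16, 27), (22, 15, eng, 15, 24, 17), (22, 15, eng, 15, 24, 20), (22, 15, eng, 15, 24, 22), (22, 15, eng, 15, 24, 27), (22, 15, eng, 39, 40, 17), (22, 15, eng, 39, 40, 20), (22, 15, eng, 39, 40, 22), (22, 15, eng, 39, 40, 27), (34, 8, k1, 24, 36, 28), (34, 8, k1, 34, 21, 28), (34, 8, k1, 40, 28, 28), (34, 8, k1, 9, 37, 28), (36, 14, eng, 14, 7, 17), (36, 14, eng, 14, 7, 20), (36, 14, eng, 14, 7, 22), (36, 14, eng, 14, 7, 27), (36, 14, eng, 15, 16, 17), (36, 14, eng, 15, 16, 20), (36, 14, eng, 15, 16, 22), (36, 14, eng, 15, 16, 27), (36, 14, eng, 15, 24, 17), (36, 14, eng, 15, 24, 20), (36, 14, eng, 15, 24, 22), (36, 14, eng, 15, 24, 27), (36, 14, eng, 39, 40, 17), (36, 14, eng, 39, 40, 20), (36, 14, eng, 39, 40, 22), (36, 14, eng, 39, 40, 27), (38, 15, k1, 24, 36, 28), (38, 15, k1, 34, 21, 28), (38, 15, k1, 40, 28, 28), (38, 15, k1, 9, 37, 28)}.
Keep only column(s) price (51 duplicate(s) eliminated): {17, 20, 22, 27, 28}
Union: {17, 20, 22, 27, 28} with {10, 11, 12, 2, 21, 22, 9} → {10, 11, 12, 17, 2, 20, 21, 22, 27, 28, 9}

{10, 11, 12, 17, 2, 20, 21, 22, 27, 28, 9}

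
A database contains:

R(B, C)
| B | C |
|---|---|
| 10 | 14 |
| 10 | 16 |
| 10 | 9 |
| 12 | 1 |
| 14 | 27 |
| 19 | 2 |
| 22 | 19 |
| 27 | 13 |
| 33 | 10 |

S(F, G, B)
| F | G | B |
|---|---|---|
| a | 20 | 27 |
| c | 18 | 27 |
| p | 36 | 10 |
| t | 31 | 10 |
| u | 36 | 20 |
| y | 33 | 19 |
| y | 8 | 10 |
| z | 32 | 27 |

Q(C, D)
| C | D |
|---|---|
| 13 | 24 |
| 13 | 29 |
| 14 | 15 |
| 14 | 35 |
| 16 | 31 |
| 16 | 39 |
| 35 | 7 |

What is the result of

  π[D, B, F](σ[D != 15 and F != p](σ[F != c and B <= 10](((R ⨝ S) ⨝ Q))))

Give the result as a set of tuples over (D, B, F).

{(31, 10, t), (31, 10, y), (35, 10, t), (35, 10, y), (39, 10, t), (39, 10, y)}

Joining R and S on B yields {(10, 14, p, 36), (10, 14, t, 31), (10, 14, y, 8), (10, 16, p, 36), (10, 16, t, 31), (10, 16, y, 8), (10, 9, p, 36), (10, 9, t, 31), (10, 9, y, 8), (19, 2, y, 33), (27, 13, a, 20), (27, 13, c, 18), (27, 13, z, 32)}.
Joining (R ⨝ S) and Q on C yields {(10, 14, p, 36, 15), (10, 14, p, 36, 35), (10, 14, t, 31, 15), (10, 14, t, 31, 35), (10, 14, y, 8, 15), (10, 14, y, 8, 35), (10, 16, p, 36, 31), (10, 16, p, 36, 39), (10, 16, t, 31, 31), (10, 16, t, 31, 39), (10, 16, y, 8, 31), (10, 16, y, 8, 39), (27, 13, a, 20, 24), (27, 13, a, 20, 29), (27, 13, c, 18, 24), (27, 13, c, 18, 29), (27, 13, z, 32, 24), (27, 13, z, 32, 29)}.
Selection F != c and B <= 10: {(10, 14, p, 36, 15), (10, 14, p, 36, 35), (10, 14, t, 31, 15), (10, 14, t, 31, 35), (10, 14, y, 8, 15), (10, 14, y, 8, 35), (10, 16, p, 36, 31), (10, 16, p, 36, 39), (10, 16, t, 31, 31), (10, 16, t, 31, 39), (10, 16, y, 8, 31), (10, 16, y, 8, 39)}
Selection D != 15 and F != p: {(10, 14, t, 31, 35), (10, 14, y, 8, 35), (10, 16, t, 31, 31), (10, 16, t, 31, 39), (10, 16, y, 8, 31), (10, 16, y, 8, 39)}
π[D, B, F]: project onto (D, B, F) → {(31, 10, t), (31, 10, y), (35, 10, t), (35, 10, y), (39, 10, t), (39, 10, y)}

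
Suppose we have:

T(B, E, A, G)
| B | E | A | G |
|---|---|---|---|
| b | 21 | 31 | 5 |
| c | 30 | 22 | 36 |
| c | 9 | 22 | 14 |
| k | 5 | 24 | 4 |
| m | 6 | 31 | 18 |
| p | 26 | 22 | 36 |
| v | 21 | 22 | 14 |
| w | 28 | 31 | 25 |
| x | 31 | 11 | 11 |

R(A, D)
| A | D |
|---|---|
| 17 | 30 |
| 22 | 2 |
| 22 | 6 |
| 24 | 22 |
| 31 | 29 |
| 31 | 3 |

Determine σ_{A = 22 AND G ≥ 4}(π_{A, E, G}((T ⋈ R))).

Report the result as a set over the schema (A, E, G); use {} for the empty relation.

{(22, 21, 14), (22, 26, 36), (22, 30, 36), (22, 9, 14)}

Natural join on A: {(b, 21, 31, 5, 29), (b, 21, 31, 5, 3), (c, 30, 22, 36, 2), (c, 30, 22, 36, 6), (c, 9, 22, 14, 2), (c, 9, 22, 14, 6), (k, 5, 24, 4, 22), (m, 6, 31, 18, 29), (m, 6, 31, 18, 3), (p, 26, 22, 36, 2), (p, 26, 22, 36, 6), (v, 21, 22, 14, 2), (v, 21, 22, 14, 6), (w, 28, 31, 25, 29), (w, 28, 31, 25, 3)}
Keep only column(s) A, E, G (7 duplicate(s) eliminated): {(22, 21, 14), (22, 26, 36), (22, 30, 36), (22, 9, 14), (24, 5, 4), (31, 21, 5), (31, 28, 25), (31, 6, 18)}
Apply σ_{A = 22 AND G ≥ 4}; surviving tuples: {(22, 21, 14), (22, 26, 36), (22, 30, 36), (22, 9, 14)}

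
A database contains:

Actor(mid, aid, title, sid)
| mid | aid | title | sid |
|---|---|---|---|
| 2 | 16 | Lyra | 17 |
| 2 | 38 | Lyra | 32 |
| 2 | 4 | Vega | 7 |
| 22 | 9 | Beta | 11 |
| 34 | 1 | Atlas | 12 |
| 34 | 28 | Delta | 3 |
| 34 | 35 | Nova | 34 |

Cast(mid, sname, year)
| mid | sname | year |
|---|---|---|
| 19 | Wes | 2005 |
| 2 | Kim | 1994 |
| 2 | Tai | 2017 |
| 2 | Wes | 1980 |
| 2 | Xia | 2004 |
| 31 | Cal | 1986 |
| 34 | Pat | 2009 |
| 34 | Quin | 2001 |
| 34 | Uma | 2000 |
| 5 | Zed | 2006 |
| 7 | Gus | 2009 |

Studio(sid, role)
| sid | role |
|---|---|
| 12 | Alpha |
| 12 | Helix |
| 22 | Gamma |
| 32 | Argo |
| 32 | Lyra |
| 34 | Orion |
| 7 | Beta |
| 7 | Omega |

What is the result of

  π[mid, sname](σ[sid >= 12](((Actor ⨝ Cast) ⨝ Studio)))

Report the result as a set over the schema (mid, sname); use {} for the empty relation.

Actor ⋈ Cast (natural join on mid): {(2, 16, Lyra, 17, Kim, 1994), (2, 16, Lyra, 17, Tai, 2017), (2, 16, Lyra, 17, Wes, 1980), (2, 16, Lyra, 17, Xia, 2004), (2, 38, Lyra, 32, Kim, 1994), (2, 38, Lyra, 32, Tai, 2017), (2, 38, Lyra, 32, Wes, 1980), (2, 38, Lyra, 32, Xia, 2004), (2, 4, Vega, 7, Kim, 1994), (2, 4, Vega, 7, Tai, 2017), (2, 4, Vega, 7, Wes, 1980), (2, 4, Vega, 7, Xia, 2004), (34, 1, Atlas, 12, Pat, 2009), (34, 1, Atlas, 12, Quin, 2001), (34, 1, Atlas, 12, Uma, 2000), (34, 28, Delta, 3, Pat, 2009), (34, 28, Delta, 3, Quin, 2001), (34, 28, Delta, 3, Uma, 2000), (34, 35, Nova, 34, Pat, 2009), (34, 35, Nova, 34, Quin, 2001), (34, 35, Nova, 34, Uma, 2000)}
(Actor ⨝ Cast) ⋈ Studio (natural join on sid): {(2, 38, Lyra, 32, Kim, 1994, Argo), (2, 38, Lyra, 32, Kim, 1994, Lyra), (2, 38, Lyra, 32, Tai, 2017, Argo), (2, 38, Lyra, 32, Tai, 2017, Lyra), (2, 38, Lyra, 32, Wes, 1980, Argo), (2, 38, Lyra, 32, Wes, 1980, Lyra), (2, 38, Lyra, 32, Xia, 2004, Argo), (2, 38, Lyra, 32, Xia, 2004, Lyra), (2, 4, Vega, 7, Kim, 1994, Beta), (2, 4, Vega, 7, Kim, 1994, Omega), (2, 4, Vega, 7, Tai, 2017, Beta), (2, 4, Vega, 7, Tai, 2017, Omega), (2, 4, Vega, 7, Wes, 1980, Beta), (2, 4, Vega, 7, Wes, 1980, Omega), (2, 4, Vega, 7, Xia, 2004, Beta), (2, 4, Vega, 7, Xia, 2004, Omega), (34, 1, Atlas, 12, Pat, 2009, Alpha), (34, 1, Atlas, 12, Pat, 2009, Helix), (34, 1, Atlas, 12, Quin, 2001, Alpha), (34, 1, Atlas, 12, Quin, 2001, Helix), (34, 1, Atlas, 12, Uma, 2000, Alpha), (34, 1, Atlas, 12, Uma, 2000, Helix), (34, 35, Nova, 34, Pat, 2009, Orion), (34, 35, Nova, 34, Quin, 2001, Orion), (34, 35, Nova, 34, Uma, 2000, Orion)}
Selection sid >= 12: {(2, 38, Lyra, 32, Kim, 1994, Argo), (2, 38, Lyra, 32, Kim, 1994, Lyra), (2, 38, Lyra, 32, Tai, 2017, Argo), (2, 38, Lyra, 32, Tai, 2017, Lyra), (2, 38, Lyra, 32, Wes, 1980, Argo), (2, 38, Lyra, 32, Wes, 1980, Lyra), (2, 38, Lyra, 32, Xia, 2004, Argo), (2, 38, Lyra, 32, Xia, 2004, Lyra), (34, 1, Atlas, 12, Pat, 2009, Alpha), (34, 1, Atlas, 12, Pat, 2009, Helix), (34, 1, Atlas, 12, Quin, 2001, Alpha), (34, 1, Atlas, 12, Quin, 2001, Helix), (34, 1, Atlas, 12, Uma, 2000, Alpha), (34, 1, Atlas, 12, Uma, 2000, Helix), (34, 35, Nova, 34, Pat, 2009, Orion), (34, 35, Nova, 34, Quin, 2001, Orion), (34, 35, Nova, 34, Uma, 2000, Orion)}
π_{mid, sname} gives {(2, Kim), (2, Tai), (2, Wes), (2, Xia), (34, Pat), (34, Quin), (34, Uma)} (10 duplicate(s) eliminated).

{(2, Kim), (2, Tai), (2, Wes), (2, Xia), (34, Pat), (34, Quin), (34, Uma)}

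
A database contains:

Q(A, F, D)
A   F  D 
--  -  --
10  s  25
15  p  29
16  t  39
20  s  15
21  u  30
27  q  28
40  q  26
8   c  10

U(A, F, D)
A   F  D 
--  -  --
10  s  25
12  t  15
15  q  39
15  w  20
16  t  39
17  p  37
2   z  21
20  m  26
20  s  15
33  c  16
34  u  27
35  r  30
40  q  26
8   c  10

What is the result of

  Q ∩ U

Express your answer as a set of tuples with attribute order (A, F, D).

Set intersection of the two operands is {(10, s, 25), (16, t, 39), (20, s, 15), (40, q, 26), (8, c, 10)}.

{(10, s, 25), (16, t, 39), (20, s, 15), (40, q, 26), (8, c, 10)}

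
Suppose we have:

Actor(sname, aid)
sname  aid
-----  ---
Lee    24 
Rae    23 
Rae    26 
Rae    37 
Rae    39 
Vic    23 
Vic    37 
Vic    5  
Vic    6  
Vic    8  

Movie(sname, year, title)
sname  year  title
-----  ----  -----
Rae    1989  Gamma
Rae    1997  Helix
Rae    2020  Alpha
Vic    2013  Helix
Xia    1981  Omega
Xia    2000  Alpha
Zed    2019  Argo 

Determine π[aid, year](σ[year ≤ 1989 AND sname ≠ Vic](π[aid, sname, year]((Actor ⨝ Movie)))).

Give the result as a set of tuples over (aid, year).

Natural join on sname: {(Rae, 23, 1989, Gamma), (Rae, 23, 1997, Helix), (Rae, 23, 2020, Alpha), (Rae, 26, 1989, Gamma), (Rae, 26, 1997, Helix), (Rae, 26, 2020, Alpha), (Rae, 37, 1989, Gamma), (Rae, 37, 1997, Helix), (Rae, 37, 2020, Alpha), (Rae, 39, 1989, Gamma), (Rae, 39, 1997, Helix), (Rae, 39, 2020, Alpha), (Vic, 23, 2013, Helix), (Vic, 37, 2013, Helix), (Vic, 5, 2013, Helix), (Vic, 6, 2013, Helix), (Vic, 8, 2013, Helix)}
π_{aid, sname, year} gives {(23, Rae, 1989), (23, Rae, 1997), (23, Rae, 2020), (23, Vic, 2013), (26, Rae, 1989), (26, Rae, 1997), (26, Rae, 2020), (37, Rae, 1989), (37, Rae, 1997), (37, Rae, 2020), (37, Vic, 2013), (39, Rae, 1989), (39, Rae, 1997), (39, Rae, 2020), (5, Vic, 2013), (6, Vic, 2013), (8, Vic, 2013)}.
Apply σ_{year ≤ 1989 AND sname ≠ Vic}; surviving tuples: {(23, Rae, 1989), (26, Rae, 1989), (37, Rae, 1989), (39, Rae, 1989)}
π_{aid, year} gives {(23, 1989), (26, 1989), (37, 1989), (39, 1989)}.

{(23, 1989), (26, 1989), (37, 1989), (39, 1989)}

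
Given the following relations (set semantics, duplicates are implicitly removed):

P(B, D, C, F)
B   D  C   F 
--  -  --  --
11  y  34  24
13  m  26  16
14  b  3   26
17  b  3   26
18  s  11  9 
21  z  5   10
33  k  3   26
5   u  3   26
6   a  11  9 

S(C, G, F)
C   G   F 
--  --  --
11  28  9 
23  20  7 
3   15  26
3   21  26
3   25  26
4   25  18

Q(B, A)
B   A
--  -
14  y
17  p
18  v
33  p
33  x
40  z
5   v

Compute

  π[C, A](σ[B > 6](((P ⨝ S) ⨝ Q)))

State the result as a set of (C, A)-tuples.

Natural join on C, F: {(14, b, 3, 26, 15), (14, b, 3, 26, 21), (14, b, 3, 26, 25), (17, b, 3, 26, 15), (17, b, 3, 26, 21), (17, b, 3, 26, 25), (18, s, 11, 9, 28), (33, k, 3, 26, 15), (33, k, 3, 26, 21), (33, k, 3, 26, 25), (5, u, 3, 26, 15), (5, u, 3, 26, 21), (5, u, 3, 26, 25), (6, a, 11, 9, 28)}
Natural join on B: {(14, b, 3, 26, 15, y), (14, b, 3, 26, 21, y), (14, b, 3, 26, 25, y), (17, b, 3, 26, 15, p), (17, b, 3, 26, 21, p), (17, b, 3, 26, 25, p), (18, s, 11, 9, 28, v), (33, k, 3, 26, 15, p), (33, k, 3, 26, 15, x), (33, k, 3, 26, 21, p), (33, k, 3, 26, 21, x), (33, k, 3, 26, 25, p), (33, k, 3, 26, 25, x), (5, u, 3, 26, 15, v), (5, u, 3, 26, 21, v), (5, u, 3, 26, 25, v)}
σ[B > 6]: keep tuples satisfying B > 6 → {(14, b, 3, 26, 15, y), (14, b, 3, 26, 21, y), (14, b, 3, 26, 25, y), (17, b, 3, 26, 15, p), (17, b, 3, 26, 21, p), (17, b, 3, 26, 25, p), (18, s, 11, 9, 28, v), (33, k, 3, 26, 15, p), (33, k, 3, 26, 15, x), (33, k, 3, 26, 21, p), (33, k, 3, 26, 21, x), (33, k, 3, 26, 25, p), (33, k, 3, 26, 25, x)}
Projecting to C, A (9 duplicate(s) eliminated): {(11, v), (3, p), (3, x), (3, y)}

{(11, v), (3, p), (3, x), (3, y)}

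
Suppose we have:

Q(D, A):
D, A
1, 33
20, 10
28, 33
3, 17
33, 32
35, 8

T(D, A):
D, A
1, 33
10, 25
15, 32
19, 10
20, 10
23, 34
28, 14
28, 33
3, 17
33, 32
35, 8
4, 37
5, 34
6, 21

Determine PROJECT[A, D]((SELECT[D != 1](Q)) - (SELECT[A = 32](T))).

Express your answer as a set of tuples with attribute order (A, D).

Selection D != 1: {(20, 10), (28, 33), (3, 17), (33, 32), (35, 8)}
Selection A = 32: {(15, 32), (33, 32)}
Difference: {(20, 10), (28, 33), (3, 17), (33, 32), (35, 8)} with {(15, 32), (33, 32)} → {(20, 10), (28, 33), (3, 17), (35, 8)}
π_{A, D} gives {(10, 20), (17, 3), (33, 28), (8, 35)}.

{(10, 20), (17, 3), (33, 28), (8, 35)}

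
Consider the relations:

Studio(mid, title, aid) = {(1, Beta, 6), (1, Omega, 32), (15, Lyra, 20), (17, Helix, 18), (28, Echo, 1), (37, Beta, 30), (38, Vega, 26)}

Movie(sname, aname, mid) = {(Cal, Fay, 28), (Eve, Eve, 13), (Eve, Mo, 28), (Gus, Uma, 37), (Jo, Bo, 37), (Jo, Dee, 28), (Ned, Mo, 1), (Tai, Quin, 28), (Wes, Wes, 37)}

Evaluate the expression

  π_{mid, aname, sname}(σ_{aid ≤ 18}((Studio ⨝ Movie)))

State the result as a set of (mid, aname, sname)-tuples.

Joining Studio and Movie on mid yields {(1, Beta, 6, Ned, Mo), (1, Omega, 32, Ned, Mo), (28, Echo, 1, Cal, Fay), (28, Echo, 1, Eve, Mo), (28, Echo, 1, Jo, Dee), (28, Echo, 1, Tai, Quin), (37, Beta, 30, Gus, Uma), (37, Beta, 30, Jo, Bo), (37, Beta, 30, Wes, Wes)}.
Selection aid ≤ 18: {(1, Beta, 6, Ned, Mo), (28, Echo, 1, Cal, Fay), (28, Echo, 1, Eve, Mo), (28, Echo, 1, Jo, Dee), (28, Echo, 1, Tai, Quin)}
π[mid, aname, sname]: project onto (mid, aname, sname) → {(1, Mo, Ned), (28, Dee, Jo), (28, Fay, Cal), (28, Mo, Eve), (28, Quin, Tai)}

{(1, Mo, Ned), (28, Dee, Jo), (28, Fay, Cal), (28, Mo, Eve), (28, Quin, Tai)}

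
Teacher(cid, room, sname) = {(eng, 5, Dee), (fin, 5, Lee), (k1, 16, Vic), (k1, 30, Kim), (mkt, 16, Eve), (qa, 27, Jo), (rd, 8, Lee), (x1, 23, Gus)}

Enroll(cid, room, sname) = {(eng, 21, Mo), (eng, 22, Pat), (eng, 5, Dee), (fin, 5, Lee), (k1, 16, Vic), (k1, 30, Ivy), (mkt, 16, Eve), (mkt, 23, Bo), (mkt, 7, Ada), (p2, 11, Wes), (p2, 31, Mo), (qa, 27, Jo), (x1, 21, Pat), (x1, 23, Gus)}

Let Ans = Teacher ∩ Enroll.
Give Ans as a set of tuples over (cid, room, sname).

{(eng, 5, Dee), (fin, 5, Lee), (k1, 16, Vic), (mkt, 16, Eve), (qa, 27, Jo), (x1, 23, Gus)}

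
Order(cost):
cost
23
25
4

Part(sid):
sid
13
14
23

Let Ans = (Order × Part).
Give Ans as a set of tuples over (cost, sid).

{(23, 13), (23, 14), (23, 23), (25, 13), (25, 14), (25, 23), (4, 13), (4, 14), (4, 23)}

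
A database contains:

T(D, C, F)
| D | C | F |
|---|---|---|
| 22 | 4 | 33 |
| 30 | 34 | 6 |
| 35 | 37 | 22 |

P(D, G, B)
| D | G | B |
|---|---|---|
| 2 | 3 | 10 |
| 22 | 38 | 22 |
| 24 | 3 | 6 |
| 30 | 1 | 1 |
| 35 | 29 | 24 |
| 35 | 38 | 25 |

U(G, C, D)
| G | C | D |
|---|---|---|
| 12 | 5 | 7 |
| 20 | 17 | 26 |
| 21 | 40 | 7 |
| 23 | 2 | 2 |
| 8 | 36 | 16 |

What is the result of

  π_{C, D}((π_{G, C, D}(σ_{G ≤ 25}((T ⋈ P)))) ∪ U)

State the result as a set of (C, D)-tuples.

{(17, 26), (2, 2), (34, 30), (36, 16), (40, 7), (5, 7)}

Joining T and P on D yields {(22, 4, 33, 38, 22), (30, 34, 6, 1, 1), (35, 37, 22, 29, 24), (35, 37, 22, 38, 25)}.
Apply σ_{G ≤ 25}; surviving tuples: {(30, 34, 6, 1, 1)}
Keep only column(s) G, C, D: {(1, 34, 30)}
Taking the union: {(1, 34, 30), (12, 5, 7), (20, 17, 26), (21, 40, 7), (23, 2, 2), (8, 36, 16)}
Keep only column(s) C, D: {(17, 26), (2, 2), (34, 30), (36, 16), (40, 7), (5, 7)}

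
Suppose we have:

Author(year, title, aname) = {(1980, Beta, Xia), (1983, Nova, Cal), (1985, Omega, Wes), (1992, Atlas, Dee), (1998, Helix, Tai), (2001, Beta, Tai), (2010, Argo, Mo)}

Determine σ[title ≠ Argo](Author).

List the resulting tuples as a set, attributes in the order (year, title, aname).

{(1980, Beta, Xia), (1983, Nova, Cal), (1985, Omega, Wes), (1992, Atlas, Dee), (1998, Helix, Tai), (2001, Beta, Tai)}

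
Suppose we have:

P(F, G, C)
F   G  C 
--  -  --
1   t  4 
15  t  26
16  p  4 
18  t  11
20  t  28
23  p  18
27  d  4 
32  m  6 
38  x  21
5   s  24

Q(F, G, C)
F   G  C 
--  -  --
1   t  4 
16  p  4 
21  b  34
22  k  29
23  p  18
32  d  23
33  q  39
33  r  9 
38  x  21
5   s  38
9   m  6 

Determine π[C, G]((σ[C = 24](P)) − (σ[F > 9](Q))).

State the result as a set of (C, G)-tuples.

{(24, s)}

Selection C = 24: {(5, s, 24)}
Selection F > 9: {(16, p, 4), (21, b, 34), (22, k, 29), (23, p, 18), (32, d, 23), (33, q, 39), (33, r, 9), (38, x, 21)}
Taking the difference: {(5, s, 24)}
π_{C, G} gives {(24, s)}.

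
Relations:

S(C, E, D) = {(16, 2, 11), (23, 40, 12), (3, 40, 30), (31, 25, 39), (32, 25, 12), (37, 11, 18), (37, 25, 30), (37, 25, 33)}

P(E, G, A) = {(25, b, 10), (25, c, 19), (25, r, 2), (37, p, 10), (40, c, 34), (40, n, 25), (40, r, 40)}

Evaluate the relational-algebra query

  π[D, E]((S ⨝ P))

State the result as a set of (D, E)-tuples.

Joining S and P on E yields {(23, 40, 12, c, 34), (23, 40, 12, n, 25), (23, 40, 12, r, 40), (3, 40, 30, c, 34), (3, 40, 30, n, 25), (3, 40, 30, r, 40), (31, 25, 39, b, 10), (31, 25, 39, c, 19), (31, 25, 39, r, 2), (32, 25, 12, b, 10), (32, 25, 12, c, 19), (32, 25, 12, r, 2), (37, 25, 30, b, 10), (37, 25, 30, c, 19), (37, 25, 30, r, 2), (37, 25, 33, b, 10), (37, 25, 33, c, 19), (37, 25, 33, r, 2)}.
Projecting to D, E (12 duplicate(s) eliminated): {(12, 25), (12, 40), (30, 25), (30, 40), (33, 25), (39, 25)}

{(12, 25), (12, 40), (30, 25), (30, 40), (33, 25), (39, 25)}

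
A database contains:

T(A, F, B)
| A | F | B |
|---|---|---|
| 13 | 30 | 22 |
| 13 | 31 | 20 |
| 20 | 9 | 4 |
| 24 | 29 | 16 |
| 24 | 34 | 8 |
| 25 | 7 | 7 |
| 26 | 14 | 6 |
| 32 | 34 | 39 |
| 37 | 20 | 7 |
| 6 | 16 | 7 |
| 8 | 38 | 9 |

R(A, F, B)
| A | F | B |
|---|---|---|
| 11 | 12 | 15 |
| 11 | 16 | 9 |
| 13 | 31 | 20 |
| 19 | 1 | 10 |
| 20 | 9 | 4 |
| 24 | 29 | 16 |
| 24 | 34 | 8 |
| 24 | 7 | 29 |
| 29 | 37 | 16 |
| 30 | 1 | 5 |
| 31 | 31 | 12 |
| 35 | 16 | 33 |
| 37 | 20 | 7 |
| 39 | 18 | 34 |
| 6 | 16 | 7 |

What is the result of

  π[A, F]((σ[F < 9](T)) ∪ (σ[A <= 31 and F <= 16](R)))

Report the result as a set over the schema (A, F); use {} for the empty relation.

Selection F < 9: {(25, 7, 7)}
Selection A <= 31 and F <= 16: {(11, 12, 15), (11, 16, 9), (19, 1, 10), (20, 9, 4), (24, 7, 29), (30, 1, 5), (6, 16, 7)}
Union: {(25, 7, 7)} with {(11, 12, 15), (11, 16, 9), (19, 1, 10), (20, 9, 4), (24, 7, 29), (30, 1, 5), (6, 16, 7)} → {(11, 12, 15), (11, 16, 9), (19, 1, 10), (20, 9, 4), (24, 7, 29), (25, 7, 7), (30, 1, 5), (6, 16, 7)}
Projecting to A, F: {(11, 12), (11, 16), (19, 1), (20, 9), (24, 7), (25, 7), (30, 1), (6, 16)}

{(11, 12), (11, 16), (19, 1), (20, 9), (24, 7), (25, 7), (30, 1), (6, 16)}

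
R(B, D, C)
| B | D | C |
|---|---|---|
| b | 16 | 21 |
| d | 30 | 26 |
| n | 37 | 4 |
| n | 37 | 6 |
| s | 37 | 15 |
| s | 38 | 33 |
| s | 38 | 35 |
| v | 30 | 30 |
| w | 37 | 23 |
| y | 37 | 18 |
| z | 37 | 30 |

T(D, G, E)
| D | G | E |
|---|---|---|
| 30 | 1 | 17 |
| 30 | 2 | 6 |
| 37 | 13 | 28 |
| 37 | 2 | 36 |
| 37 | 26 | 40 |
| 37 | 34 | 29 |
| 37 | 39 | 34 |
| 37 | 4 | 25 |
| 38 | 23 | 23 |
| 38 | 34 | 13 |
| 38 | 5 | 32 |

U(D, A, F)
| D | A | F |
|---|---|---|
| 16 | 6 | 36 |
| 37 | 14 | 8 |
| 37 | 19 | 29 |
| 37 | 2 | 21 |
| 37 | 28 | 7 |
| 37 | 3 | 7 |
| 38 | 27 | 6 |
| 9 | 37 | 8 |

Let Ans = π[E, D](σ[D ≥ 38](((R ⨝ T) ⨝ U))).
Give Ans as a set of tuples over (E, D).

{(13, 38), (23, 38), (32, 38)}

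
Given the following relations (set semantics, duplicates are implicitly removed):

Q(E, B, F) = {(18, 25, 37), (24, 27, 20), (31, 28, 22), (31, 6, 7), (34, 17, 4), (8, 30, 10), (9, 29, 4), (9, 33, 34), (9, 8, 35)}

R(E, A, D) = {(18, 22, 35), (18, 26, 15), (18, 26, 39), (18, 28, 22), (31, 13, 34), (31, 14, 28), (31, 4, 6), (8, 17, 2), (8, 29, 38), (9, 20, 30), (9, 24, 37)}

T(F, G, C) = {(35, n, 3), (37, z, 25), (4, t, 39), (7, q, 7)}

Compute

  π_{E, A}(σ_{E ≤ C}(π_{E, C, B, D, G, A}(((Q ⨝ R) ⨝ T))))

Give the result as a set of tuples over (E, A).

Natural join on E: {(18, 25, 37, 22, 35), (18, 25, 37, 26, 15), (18, 25, 37, 26, 39), (18, 25, 37, 28, 22), (31, 28, 22, 13, 34), (31, 28, 22, 14, 28), (31, 28, 22, 4, 6), (31, 6, 7, 13, 34), (31, 6, 7, 14, 28), (31, 6, 7, 4, 6), (8, 30, 10, 17, 2), (8, 30, 10, 29, 38), (9, 29, 4, 20, 30), (9, 29, 4, 24, 37), (9, 33, 34, 20, 30), (9, 33, 34, 24, 37), (9, 8, 35, 20, 30), (9, 8, 35, 24, 37)}
Natural join on F: {(18, 25, 37, 22, 35, z, 25), (18, 25, 37, 26, 15, z, 25), (18, 25, 37, 26, 39, z, 25), (18, 25, 37, 28, 22, z, 25), (31, 6, 7, 13, 34, q, 7), (31, 6, 7, 14, 28, q, 7), (31, 6, 7, 4, 6, q, 7), (9, 29, 4, 20, 30, t, 39), (9, 29, 4, 24, 37, t, 39), (9, 8, 35, 20, 30, n, 3), (9, 8, 35, 24, 37, n, 3)}
π[E, C, B, D, G, A]: project onto (E, C, B, D, G, A) → {(18, 25, 25, 15, z, 26), (18, 25, 25, 22, z, 28), (18, 25, 25, 35, z, 22), (18, 25, 25, 39, z, 26), (31, 7, 6, 28, q, 14), (31, 7, 6, 34, q, 13), (31, 7, 6, 6, q, 4), (9, 3, 8, 30, n, 20), (9, 3, 8, 37, n, 24), (9, 39, 29, 30, t, 20), (9, 39, 29, 37, t, 24)}
σ[E ≤ C]: keep tuples satisfying E ≤ C → {(18, 25, 25, 15, z, 26), (18, 25, 25, 22, z, 28), (18, 25, 25, 35, z, 22), (18, 25, 25, 39, z, 26), (9, 39, 29, 30, t, 20), (9, 39, 29, 37, t, 24)}
π[E, A]: project onto (E, A) (1 duplicate(s) eliminated) → {(18, 22), (18, 26), (18, 28), (9, 20), (9, 24)}

{(18, 22), (18, 26), (18, 28), (9, 20), (9, 24)}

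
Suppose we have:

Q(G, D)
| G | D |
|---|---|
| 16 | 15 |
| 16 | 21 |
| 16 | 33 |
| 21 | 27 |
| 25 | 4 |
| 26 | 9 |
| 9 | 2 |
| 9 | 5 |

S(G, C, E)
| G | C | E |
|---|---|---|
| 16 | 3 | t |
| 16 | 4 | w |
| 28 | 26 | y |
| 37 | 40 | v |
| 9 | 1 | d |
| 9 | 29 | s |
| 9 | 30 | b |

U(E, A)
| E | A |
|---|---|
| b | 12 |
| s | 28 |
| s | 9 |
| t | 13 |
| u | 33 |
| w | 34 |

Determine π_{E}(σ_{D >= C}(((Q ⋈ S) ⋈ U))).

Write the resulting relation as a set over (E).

{t, w}

Joining Q and S on G yields {(16, 15, 3, t), (16, 15, 4, w), (16, 21, 3, t), (16, 21, 4, w), (16, 33, 3, t), (16, 33, 4, w), (9, 2, 1, d), (9, 2, 29, s), (9, 2, 30, b), (9, 5, 1, d), (9, 5, 29, s), (9, 5, 30, b)}.
Joining (Q ⋈ S) and U on E yields {(16, 15, 3, t, 13), (16, 15, 4, w, 34), (16, 21, 3, t, 13), (16, 21, 4, w, 34), (16, 33, 3, t, 13), (16, 33, 4, w, 34), (9, 2, 29, s, 28), (9, 2, 29, s, 9), (9, 2, 30, b, 12), (9, 5, 29, s, 28), (9, 5, 29, s, 9), (9, 5, 30, b, 12)}.
Filtering on D >= C leaves {(16, 15, 3, t, 13), (16, 15, 4, w, 34), (16, 21, 3, t, 13), (16, 21, 4, w, 34), (16, 33, 3, t, 13), (16, 33, 4, w, 34)}.
π_{E} gives {t, w} (4 duplicate(s) eliminated).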